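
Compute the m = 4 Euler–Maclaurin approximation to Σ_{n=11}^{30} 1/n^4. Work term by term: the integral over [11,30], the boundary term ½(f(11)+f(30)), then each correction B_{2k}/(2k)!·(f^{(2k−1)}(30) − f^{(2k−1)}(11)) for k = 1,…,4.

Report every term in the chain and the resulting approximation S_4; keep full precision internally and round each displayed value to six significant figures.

Integral: ∫_11^30 1/x^4 dx = 0.000238093.
½[f(11) + f(30)] = ½[6.83013e-05 + 1.23457e-06] = 3.47680e-05.
Running total after boundary: 0.000272861.
Order-1 term: 1/12 · (-1.64609e-07 − (-2.48369e-05)) = 2.05602e-06.
Running total after k=1: 0.000274917.
Order-2 term: −1/720 · (-5.48697e-09 − (-6.15790e-06)) = -8.54501e-09.
Running total after k=2: 0.000274908.
Order-3 term: 1/30240 · (-3.41411e-10 − (-2.84994e-06)) = 9.42326e-11.
Running total after k=3: 0.000274908.
Order-4 term: −1/1209600 · (-3.41411e-11 − (-2.11979e-06)) = -1.75244e-12.

S_4 ≈ 0.000274908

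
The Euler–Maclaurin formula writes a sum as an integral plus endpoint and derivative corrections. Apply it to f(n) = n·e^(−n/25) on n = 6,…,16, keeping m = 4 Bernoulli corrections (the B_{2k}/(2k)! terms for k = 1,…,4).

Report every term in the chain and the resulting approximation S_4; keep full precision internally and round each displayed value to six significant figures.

S_4 ≈ 75.7061

∫_6^16 x·e^(−x/25) dx evaluates to 69.1619.
Endpoint term: (f(6) + f(16))/2 = (4.71977 + 8.43668)/2 = 6.57822.
Integral + boundary = 75.7401.
Order-1 term: 1/12 · (0.189825 − 0.597837) = -0.0340010.
Running total after k=1: 75.7061.
Order-2 term: −1/720 · (0.00199106 − 0.00347375) = 2.05930e-06.
Running total after k=2: 75.7061.
Order-3 term: 1/30240 · (5.88543e-06 − 9.58553e-06) = -1.22358e-10.
Running total after k=3: 75.7061.
Order-4 term: −1/1209600 · (1.37363e-08 − 2.17809e-08) = 6.65067e-15.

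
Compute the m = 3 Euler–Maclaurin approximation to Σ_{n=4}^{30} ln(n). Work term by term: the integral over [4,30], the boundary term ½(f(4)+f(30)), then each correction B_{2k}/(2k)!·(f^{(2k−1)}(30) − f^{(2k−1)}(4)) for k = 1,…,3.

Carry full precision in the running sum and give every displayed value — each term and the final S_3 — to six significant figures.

∫_4^30 ln(x) dx evaluates to 70.4907.
Endpoint term: (f(4) + f(30))/2 = (1.38629 + 3.40120)/2 = 2.39375.
Integral + boundary = 72.8845.
k=1: B_{2}/(2)! × [f^{(1)}(30) − f^{(1)}(4)] = 1/12 × (0.0333333 − 0.250000) = -0.0180556.
After k=1: 72.8664.
k=2: B_{4}/(4)! × [f^{(3)}(30) − f^{(3)}(4)] = −1/720 × (7.40741e-05 − 0.0312500) = 4.32999e-05.
After k=2: 72.8665.
k=3: B_{6}/(6)! × [f^{(5)}(30) − f^{(5)}(4)] = 1/30240 × (9.87654e-07 − 0.0234375) = -7.75017e-07.

S_3 ≈ 72.8665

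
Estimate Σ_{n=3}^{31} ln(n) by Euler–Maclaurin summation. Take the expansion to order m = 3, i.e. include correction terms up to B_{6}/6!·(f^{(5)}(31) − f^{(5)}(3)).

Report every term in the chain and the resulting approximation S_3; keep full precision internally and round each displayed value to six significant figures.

S_3 ≈ 77.3991

Integral: ∫_3^31 ln(x) dx = 75.1578.
½[f(3) + f(31)] = ½[1.09861 + 3.43399] = 2.26630.
Running total after boundary: 77.4241.
Order-1 term: 1/12 · (0.0322581 − 0.333333) = -0.0250896.
After k=1: 77.3990.
Order-2 term: −1/720 · (6.71344e-05 − 0.0740741) = 0.000102787.
After k=2: 77.3991.
Order-3 term: 1/30240 · (8.38306e-07 − 0.0987654) = -3.26602e-06.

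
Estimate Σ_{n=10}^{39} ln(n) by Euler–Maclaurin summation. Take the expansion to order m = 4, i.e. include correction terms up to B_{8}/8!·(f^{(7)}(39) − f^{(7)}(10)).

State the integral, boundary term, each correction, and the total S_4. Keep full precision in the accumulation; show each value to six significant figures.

S_4 ≈ 93.8299

The integral term ∫_10^39 ln(x) dx = 90.8531.
½[f(10) + f(39)] = ½[2.30259 + 3.66356] = 2.98307.
Running total after boundary: 93.8361.
Correction k=1: B_{2}/2! · (f^{(1)}(39) − f^{(1)}(10)) = 1/12 · (0.0256410 − 0.100000) = -0.00619658.
Running total after k=1: 93.8299.
Correction k=2: B_{4}/4! · (f^{(3)}(39) − f^{(3)}(10)) = −1/720 · (3.37160e-05 − 0.00200000) = 2.73095e-06.
Running total after k=2: 93.8299.
Correction k=3: B_{6}/6! · (f^{(5)}(39) − f^{(5)}(10)) = 1/30240 · (2.66004e-07 − 0.000240000) = -7.92771e-09.
Running total after k=3: 93.8299.
Correction k=4: B_{8}/8! · (f^{(7)}(39) − f^{(7)}(10)) = −1/1209600 · (5.24663e-09 − 7.20000e-05) = 5.95195e-11.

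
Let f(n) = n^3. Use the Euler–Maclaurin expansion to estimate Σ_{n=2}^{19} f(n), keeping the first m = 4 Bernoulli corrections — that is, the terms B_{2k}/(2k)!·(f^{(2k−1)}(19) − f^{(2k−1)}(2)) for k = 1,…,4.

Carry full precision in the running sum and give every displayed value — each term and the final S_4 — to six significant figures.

S_4 ≈ 36099.0

Integral: ∫_2^19 x^3 dx = 32576.2.
Endpoint term: (f(2) + f(19))/2 = (8.00000 + 6859.00)/2 = 3433.50.
So far: 36009.8.
k=1: B_{2}/(2)! × [f^{(1)}(19) − f^{(1)}(2)] = 1/12 × (1083.00 − 12.0000) = 89.2500.
Partial sum through k=1: 36099.0.
k=2: B_{4}/(4)! × [f^{(3)}(19) − f^{(3)}(2)] = −1/720 × (6.00000 − 6.00000) = 0.00000.
Partial sum through k=2: 36099.0.
k=3: B_{6}/(6)! × [f^{(5)}(19) − f^{(5)}(2)] = 1/30240 × (0.00000 − 0.00000) = 0.00000.
Partial sum through k=3: 36099.0.
k=4: B_{8}/(8)! × [f^{(7)}(19) − f^{(7)}(2)] = −1/1209600 × (0.00000 − 0.00000) = 0.00000.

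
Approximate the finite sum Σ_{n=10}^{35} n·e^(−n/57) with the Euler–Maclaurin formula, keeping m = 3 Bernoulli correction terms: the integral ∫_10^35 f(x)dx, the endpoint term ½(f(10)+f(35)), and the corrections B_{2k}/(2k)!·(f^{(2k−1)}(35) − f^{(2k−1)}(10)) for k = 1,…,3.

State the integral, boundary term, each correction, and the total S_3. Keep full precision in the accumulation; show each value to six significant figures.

∫_10^35 x·e^(−x/57) dx evaluates to 366.623.
Endpoint term: (f(10) + f(35))/2 = (8.39089 + 18.9407)/2 = 13.6658.
Integral + boundary = 380.289.
Order-1 term: 1/12 · (0.208870 − 0.691880) = -0.0402509.
Partial sum through k=1: 380.248.
Order-2 term: −1/720 · (0.000397413 − 0.000729473) = 4.61194e-07.
Partial sum through k=2: 380.248.
Order-3 term: 1/30240 · (2.24850e-07 − 3.83501e-07) = -5.24638e-12.

S_3 ≈ 380.248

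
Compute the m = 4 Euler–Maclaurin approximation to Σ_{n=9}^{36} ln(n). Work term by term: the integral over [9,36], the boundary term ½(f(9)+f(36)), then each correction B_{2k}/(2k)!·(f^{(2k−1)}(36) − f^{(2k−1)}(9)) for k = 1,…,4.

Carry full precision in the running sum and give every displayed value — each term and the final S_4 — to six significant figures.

S_4 ≈ 85.1151

∫_9^36 ln(x) dx evaluates to 82.2317.
Endpoint term: (f(9) + f(36))/2 = (2.19722 + 3.58352)/2 = 2.89037.
Integral + boundary = 85.1220.
k=1: B_{2}/(2)! × [f^{(1)}(36) − f^{(1)}(9)] = 1/12 × (0.0277778 − 0.111111) = -0.00694444.
Partial sum through k=1: 85.1151.
k=2: B_{4}/(4)! × [f^{(3)}(36) − f^{(3)}(9)] = −1/720 × (4.28669e-05 − 0.00274348) = 3.75086e-06.
Partial sum through k=2: 85.1151.
k=3: B_{6}/(6)! × [f^{(5)}(36) − f^{(5)}(9)] = 1/30240 × (3.96916e-07 − 0.000406442) = -1.34274e-08.
Partial sum through k=3: 85.1151.
k=4: B_{8}/(8)! × [f^{(7)}(36) − f^{(7)}(9)] = −1/1209600 × (9.18787e-09 − 0.000150534) = 1.24442e-10.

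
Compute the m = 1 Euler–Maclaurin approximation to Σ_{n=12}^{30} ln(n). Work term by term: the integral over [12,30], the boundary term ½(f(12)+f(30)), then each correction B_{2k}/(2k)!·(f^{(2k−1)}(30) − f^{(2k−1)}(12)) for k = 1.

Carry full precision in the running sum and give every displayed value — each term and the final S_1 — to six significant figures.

∫_12^30 ln(x) dx evaluates to 54.2170.
Boundary: ½(f(12) + f(30)) = ½(2.48491 + 3.40120) = 2.94305.
So far: 57.1601.
Order-1 term: 1/12 · (0.0333333 − 0.0833333) = -0.00416667.

S_1 ≈ 57.1559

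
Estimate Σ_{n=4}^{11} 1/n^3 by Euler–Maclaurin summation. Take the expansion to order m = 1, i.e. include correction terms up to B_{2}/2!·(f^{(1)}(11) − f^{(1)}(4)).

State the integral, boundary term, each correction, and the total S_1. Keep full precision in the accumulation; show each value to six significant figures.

S_1 ≈ 0.0362654

The integral term ∫_4^11 1/x^3 dx = 0.0271178.
½[f(4) + f(11)] = ½[0.0156250 + 0.000751315] = 0.00818816.
So far: 0.0353059.
k=1: B_{2}/(2)! × [f^{(1)}(11) − f^{(1)}(4)] = 1/12 × (-0.000204904 − (-0.0117188)) = 0.000959487.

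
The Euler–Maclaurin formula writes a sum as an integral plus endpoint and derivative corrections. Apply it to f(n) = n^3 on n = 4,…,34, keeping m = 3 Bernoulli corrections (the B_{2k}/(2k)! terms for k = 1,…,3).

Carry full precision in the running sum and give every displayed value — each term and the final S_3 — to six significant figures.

S_3 ≈ 353989

The integral term ∫_4^34 x^3 dx = 334020.
Endpoint term: (f(4) + f(34))/2 = (64.0000 + 39304.0)/2 = 19684.0.
Running total after boundary: 353704.
Order-1 term: 1/12 · (3468.00 − 48.0000) = 285.000.
Running total after k=1: 353989.
Order-2 term: −1/720 · (6.00000 − 6.00000) = 0.00000.
Running total after k=2: 353989.
Order-3 term: 1/30240 · (0.00000 − 0.00000) = 0.00000.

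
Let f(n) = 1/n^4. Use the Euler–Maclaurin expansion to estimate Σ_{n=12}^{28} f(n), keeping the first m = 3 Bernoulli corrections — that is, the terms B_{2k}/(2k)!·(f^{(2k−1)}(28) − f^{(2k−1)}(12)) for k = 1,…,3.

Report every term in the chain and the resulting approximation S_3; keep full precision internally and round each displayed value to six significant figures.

S_3 ≈ 0.000203958

The integral term ∫_12^28 1/x^4 dx = 0.000177717.
½[f(12) + f(28)] = ½[4.82253e-05 + 1.62693e-06] = 2.49261e-05.
Integral + boundary = 0.000202643.
Correction k=1: B_{2}/2! · (f^{(1)}(28) − f^{(1)}(12)) = 1/12 · (-2.32418e-07 − (-1.60751e-05)) = 1.32022e-06.
After k=1: 0.000203963.
Correction k=2: B_{4}/4! · (f^{(3)}(28) − f^{(3)}(12)) = −1/720 · (-8.89355e-09 − (-3.34898e-06)) = -4.63901e-09.
After k=2: 0.000203958.
Correction k=3: B_{6}/6! · (f^{(5)}(28) − f^{(5)}(12)) = 1/30240 · (-6.35253e-10 − (-1.30238e-06)) = 4.30471e-11.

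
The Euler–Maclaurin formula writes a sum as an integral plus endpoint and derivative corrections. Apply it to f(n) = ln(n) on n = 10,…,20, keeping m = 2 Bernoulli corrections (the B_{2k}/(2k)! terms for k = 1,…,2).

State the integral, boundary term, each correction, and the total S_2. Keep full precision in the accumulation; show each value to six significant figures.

S_2 ≈ 29.5338

∫_10^20 ln(x) dx evaluates to 26.8888.
Boundary: ½(f(10) + f(20)) = ½(2.30259 + 2.99573) = 2.64916.
So far: 29.5380.
Correction k=1: B_{2}/2! · (f^{(1)}(20) − f^{(1)}(10)) = 1/12 · (0.0500000 − 0.100000) = -0.00416667.
Running total after k=1: 29.5338.
Correction k=2: B_{4}/4! · (f^{(3)}(20) − f^{(3)}(10)) = −1/720 · (0.000250000 − 0.00200000) = 2.43056e-06.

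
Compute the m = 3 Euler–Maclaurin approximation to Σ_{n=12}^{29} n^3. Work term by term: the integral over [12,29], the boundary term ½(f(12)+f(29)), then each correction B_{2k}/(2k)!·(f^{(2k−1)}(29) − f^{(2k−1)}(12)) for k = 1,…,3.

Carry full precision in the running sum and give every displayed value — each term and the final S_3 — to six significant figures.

The integral term ∫_12^29 x^3 dx = 171636.
½[f(12) + f(29)] = ½[1728.00 + 24389.0] = 13058.5.
Integral + boundary = 184695.
Order-1 term: 1/12 · (2523.00 − 432.000) = 174.250.
Partial sum through k=1: 184869.
Order-2 term: −1/720 · (6.00000 − 6.00000) = 0.00000.
Partial sum through k=2: 184869.
Order-3 term: 1/30240 · (0.00000 − 0.00000) = 0.00000.

S_3 ≈ 184869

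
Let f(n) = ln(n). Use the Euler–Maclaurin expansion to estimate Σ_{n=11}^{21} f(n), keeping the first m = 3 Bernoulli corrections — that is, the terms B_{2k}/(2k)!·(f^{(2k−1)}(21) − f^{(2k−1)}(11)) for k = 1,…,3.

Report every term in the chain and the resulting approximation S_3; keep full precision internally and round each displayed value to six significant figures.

∫_11^21 ln(x) dx evaluates to 27.5581.
Boundary: ½(f(11) + f(21)) = ½(2.39790 + 3.04452) = 2.72121.
So far: 30.2793.
k=1: B_{2}/(2)! × [f^{(1)}(21) − f^{(1)}(11)] = 1/12 × (0.0476190 − 0.0909091) = -0.00360750.
Partial sum through k=1: 30.2757.
k=2: B_{4}/(4)! × [f^{(3)}(21) − f^{(3)}(11)] = −1/720 × (0.000215959 − 0.00150263) = 1.78704e-06.
Partial sum through k=2: 30.2757.
k=3: B_{6}/(6)! × [f^{(5)}(21) − f^{(5)}(11)] = 1/30240 × (5.87645e-06 − 0.000149021) = -4.73362e-09.

S_3 ≈ 30.2757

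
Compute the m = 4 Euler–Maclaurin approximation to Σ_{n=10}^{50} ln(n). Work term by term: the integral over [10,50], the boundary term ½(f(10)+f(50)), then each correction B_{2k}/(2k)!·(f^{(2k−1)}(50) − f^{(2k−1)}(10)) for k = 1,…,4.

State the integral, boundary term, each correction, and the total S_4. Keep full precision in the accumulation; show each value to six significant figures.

The integral term ∫_10^50 ln(x) dx = 132.575.
Boundary: ½(f(10) + f(50)) = ½(2.30259 + 3.91202) = 3.10730.
Integral + boundary = 135.683.
Order-1 term: 1/12 · (0.0200000 − 0.100000) = -0.00666667.
After k=1: 135.676.
Order-2 term: −1/720 · (1.60000e-05 − 0.00200000) = 2.75556e-06.
After k=2: 135.676.
Order-3 term: 1/30240 · (7.68000e-08 − 0.000240000) = -7.93397e-09.
After k=3: 135.676.
Order-4 term: −1/1209600 · (9.21600e-10 − 7.20000e-05) = 5.95230e-11.

S_4 ≈ 135.676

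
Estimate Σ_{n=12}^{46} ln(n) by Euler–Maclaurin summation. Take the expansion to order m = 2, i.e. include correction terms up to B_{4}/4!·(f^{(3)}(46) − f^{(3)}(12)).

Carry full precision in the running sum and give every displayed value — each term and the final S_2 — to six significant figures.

S_2 ≈ 115.450

Integral: ∫_12^46 ln(x) dx = 112.299.
Endpoint term: (f(12) + f(46))/2 = (2.48491 + 3.82864)/2 = 3.15677.
Integral + boundary = 115.455.
k=1: B_{2}/(2)! × [f^{(1)}(46) − f^{(1)}(12)] = 1/12 × (0.0217391 − 0.0833333) = -0.00513285.
Running total after k=1: 115.450.
k=2: B_{4}/(4)! × [f^{(3)}(46) − f^{(3)}(12)] = −1/720 × (2.05474e-05 − 0.00115741) = 1.57897e-06.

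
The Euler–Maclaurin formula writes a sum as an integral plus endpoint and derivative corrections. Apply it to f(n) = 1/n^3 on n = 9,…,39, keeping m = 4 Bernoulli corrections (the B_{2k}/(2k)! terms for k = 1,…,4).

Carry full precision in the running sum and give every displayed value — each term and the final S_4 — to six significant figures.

The integral term ∫_9^39 1/x^3 dx = 0.00584411.
Boundary: ½(f(9) + f(39)) = ½(0.00137174 + 1.68580e-05) = 0.000694300.
Running total after boundary: 0.00653841.
Correction k=1: B_{2}/2! · (f^{(1)}(39) − f^{(1)}(9)) = 1/12 · (-1.29677e-06 − (-0.000457247)) = 3.79959e-05.
Partial sum through k=1: 0.00657640.
Correction k=2: B_{4}/4! · (f^{(3)}(39) − f^{(3)}(9)) = −1/720 · (-1.70515e-08 − (-0.000112901)) = -1.56783e-07.
Partial sum through k=2: 0.00657625.
Correction k=3: B_{6}/6! · (f^{(5)}(39) − f^{(5)}(9)) = 1/30240 · (-4.70851e-10 − (-5.85410e-05)) = 1.93587e-09.
Partial sum through k=3: 0.00657625.
Correction k=4: B_{8}/8! · (f^{(7)}(39) − f^{(7)}(9)) = −1/1209600 · (-2.22888e-11 − (-5.20365e-05)) = -4.30196e-11.

S_4 ≈ 0.00657625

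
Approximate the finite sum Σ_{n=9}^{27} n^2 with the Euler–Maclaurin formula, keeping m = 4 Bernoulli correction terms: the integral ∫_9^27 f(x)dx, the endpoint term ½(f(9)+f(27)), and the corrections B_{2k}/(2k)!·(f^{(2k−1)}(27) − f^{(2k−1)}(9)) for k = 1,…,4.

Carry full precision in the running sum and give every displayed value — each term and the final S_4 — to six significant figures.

∫_9^27 x^2 dx evaluates to 6318.00.
½[f(9) + f(27)] = ½[81.0000 + 729.000] = 405.000.
Integral + boundary = 6723.00.
k=1: B_{2}/(2)! × [f^{(1)}(27) − f^{(1)}(9)] = 1/12 × (54.0000 − 18.0000) = 3.00000.
Partial sum through k=1: 6726.00.
k=2: B_{4}/(4)! × [f^{(3)}(27) − f^{(3)}(9)] = −1/720 × (0.00000 − 0.00000) = 0.00000.
Partial sum through k=2: 6726.00.
k=3: B_{6}/(6)! × [f^{(5)}(27) − f^{(5)}(9)] = 1/30240 × (0.00000 − 0.00000) = 0.00000.
Partial sum through k=3: 6726.00.
k=4: B_{8}/(8)! × [f^{(7)}(27) − f^{(7)}(9)] = −1/1209600 × (0.00000 − 0.00000) = 0.00000.

S_4 ≈ 6726.00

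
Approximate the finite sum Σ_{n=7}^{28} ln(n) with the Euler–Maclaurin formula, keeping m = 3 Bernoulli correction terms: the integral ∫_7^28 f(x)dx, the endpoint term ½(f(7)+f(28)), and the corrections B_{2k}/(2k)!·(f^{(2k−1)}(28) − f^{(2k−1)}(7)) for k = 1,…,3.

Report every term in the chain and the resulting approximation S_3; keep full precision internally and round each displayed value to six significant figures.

Integral: ∫_7^28 ln(x) dx = 58.6804.
Endpoint term: (f(7) + f(28))/2 = (1.94591 + 3.33220)/2 = 2.63906.
Running total after boundary: 61.3194.
Correction k=1: B_{2}/2! · (f^{(1)}(28) − f^{(1)}(7)) = 1/12 · (0.0357143 − 0.142857) = -0.00892857.
Partial sum through k=1: 61.3105.
Correction k=2: B_{4}/4! · (f^{(3)}(28) − f^{(3)}(7)) = −1/720 · (9.11079e-05 − 0.00583090) = 7.97194e-06.
Partial sum through k=2: 61.3105.
Correction k=3: B_{6}/6! · (f^{(5)}(28) − f^{(5)}(7)) = 1/30240 · (1.39451e-06 − 0.00142798) = -4.71753e-08.

S_3 ≈ 61.3105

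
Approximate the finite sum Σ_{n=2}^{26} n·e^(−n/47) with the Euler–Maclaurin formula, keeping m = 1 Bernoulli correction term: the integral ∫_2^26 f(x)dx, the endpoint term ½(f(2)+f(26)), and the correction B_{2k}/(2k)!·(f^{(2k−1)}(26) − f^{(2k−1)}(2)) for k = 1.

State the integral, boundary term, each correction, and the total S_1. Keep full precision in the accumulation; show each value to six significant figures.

S_1 ≈ 242.228

Integral: ∫_2^26 x·e^(−x/47) dx = 233.849.
Endpoint term: (f(2) + f(26))/2 = (1.91668 + 14.9529)/2 = 8.43479.
Running total after boundary: 242.283.
k=1: B_{2}/(2)! × [f^{(1)}(26) − f^{(1)}(2)] = 1/12 × (0.256965 − 0.917559) = -0.0550495.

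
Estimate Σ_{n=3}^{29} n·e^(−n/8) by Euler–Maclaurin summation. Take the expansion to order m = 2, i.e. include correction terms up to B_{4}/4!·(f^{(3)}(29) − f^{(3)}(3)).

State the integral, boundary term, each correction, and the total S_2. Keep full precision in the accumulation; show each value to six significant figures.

Integral: ∫_3^29 x·e^(−x/8) dx = 52.5933.
Endpoint term: (f(3) + f(29))/2 = (2.06187 + 0.772824)/2 = 1.41735.
Running total after boundary: 54.0107.
k=1: B_{2}/(2)! × [f^{(1)}(29) − f^{(1)}(3)] = 1/12 × (-0.0699539 − 0.429556) = -0.0416258.
After k=1: 53.9690.
k=2: B_{4}/(4)! × [f^{(3)}(29) − f^{(3)}(3)] = −1/720 × (-0.000260245 − 0.0281896) = 3.95137e-05.

S_2 ≈ 53.9691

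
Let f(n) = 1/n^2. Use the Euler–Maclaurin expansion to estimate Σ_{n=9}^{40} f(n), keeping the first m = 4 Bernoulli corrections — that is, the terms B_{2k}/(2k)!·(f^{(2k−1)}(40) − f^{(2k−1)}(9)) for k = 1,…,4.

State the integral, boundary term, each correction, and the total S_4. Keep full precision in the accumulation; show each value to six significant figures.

S_4 ≈ 0.0928219

Integral: ∫_9^40 1/x^2 dx = 0.0861111.
½[f(9) + f(40)] = ½[0.0123457 + 0.000625000] = 0.00648534.
So far: 0.0925965.
Correction k=1: B_{2}/2! · (f^{(1)}(40) − f^{(1)}(9)) = 1/12 · (-3.12500e-05 − (-0.00274348)) = 0.000226020.
After k=1: 0.0928225.
Correction k=2: B_{4}/4! · (f^{(3)}(40) − f^{(3)}(9)) = −1/720 · (-2.34375e-07 − (-0.000406442)) = -5.64177e-07.
After k=2: 0.0928219.
Correction k=3: B_{6}/6! · (f^{(5)}(40) − f^{(5)}(9)) = 1/30240 · (-4.39453e-09 − (-0.000150534)) = 4.97783e-09.
After k=3: 0.0928219.
Correction k=4: B_{8}/8! · (f^{(7)}(40) − f^{(7)}(9)) = −1/1209600 · (-1.53809e-10 − (-0.000104073)) = -8.60390e-11.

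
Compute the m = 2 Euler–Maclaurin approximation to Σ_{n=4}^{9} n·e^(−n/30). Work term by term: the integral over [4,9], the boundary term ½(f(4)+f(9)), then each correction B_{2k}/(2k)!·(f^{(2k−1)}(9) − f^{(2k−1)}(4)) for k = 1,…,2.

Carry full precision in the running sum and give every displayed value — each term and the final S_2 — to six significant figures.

∫_4^9 x·e^(−x/30) dx evaluates to 25.9195.
½[f(4) + f(9)] = ½[3.50069 + 6.66736] = 5.08403.
Integral + boundary = 31.0035.
k=1: B_{2}/(2)! × [f^{(1)}(9) − f^{(1)}(4)] = 1/12 × (0.518573 − 0.758484) = -0.0199926.
Running total after k=1: 30.9835.
k=2: B_{4}/(4)! × [f^{(3)}(9) − f^{(3)}(4)] = −1/720 × (0.00222245 − 0.00278759) = 7.84909e-07.

S_2 ≈ 30.9835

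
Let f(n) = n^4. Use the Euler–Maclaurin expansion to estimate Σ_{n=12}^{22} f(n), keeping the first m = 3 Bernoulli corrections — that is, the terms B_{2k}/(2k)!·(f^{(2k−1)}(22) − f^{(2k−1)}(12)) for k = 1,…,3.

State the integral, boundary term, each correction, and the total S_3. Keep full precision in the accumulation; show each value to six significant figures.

S_3 ≈ 1.11143e+06

Integral: ∫_12^22 x^4 dx = 980960.
Boundary: ½(f(12) + f(22)) = ½(20736.0 + 234256) = 127496.
So far: 1.10846e+06.
k=1: B_{2}/(2)! × [f^{(1)}(22) − f^{(1)}(12)] = 1/12 × (42592.0 − 6912.00) = 2973.33.
Running total after k=1: 1.11143e+06.
k=2: B_{4}/(4)! × [f^{(3)}(22) − f^{(3)}(12)] = −1/720 × (528.000 − 288.000) = -0.333333.
Running total after k=2: 1.11143e+06.
k=3: B_{6}/(6)! × [f^{(5)}(22) − f^{(5)}(12)] = 1/30240 × (0.00000 − 0.00000) = 0.00000.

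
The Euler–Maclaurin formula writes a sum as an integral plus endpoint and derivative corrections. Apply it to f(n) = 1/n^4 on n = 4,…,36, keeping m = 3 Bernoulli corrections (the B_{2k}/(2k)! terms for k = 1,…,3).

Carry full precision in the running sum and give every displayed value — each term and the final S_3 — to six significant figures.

∫_4^36 1/x^4 dx evaluates to 0.00520119.
Endpoint term: (f(4) + f(36))/2 = (0.00390625 + 5.95374e-07)/2 = 0.00195342.
Integral + boundary = 0.00715461.
Order-1 term: 1/12 · (-6.61527e-08 − (-0.00390625)) = 0.000325515.
Partial sum through k=1: 0.00748013.
Order-2 term: −1/720 · (-1.53131e-09 − (-0.00732422)) = -1.01725e-05.
Partial sum through k=2: 0.00746995.
Order-3 term: 1/30240 · (-6.61678e-11 − (-0.0256348)) = 8.47711e-07.

S_3 ≈ 0.00747080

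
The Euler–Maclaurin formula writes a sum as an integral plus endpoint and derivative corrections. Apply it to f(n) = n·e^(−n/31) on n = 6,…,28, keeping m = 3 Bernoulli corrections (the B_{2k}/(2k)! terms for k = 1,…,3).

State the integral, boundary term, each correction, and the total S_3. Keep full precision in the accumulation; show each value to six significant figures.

S_3 ≈ 212.035

∫_6^28 x·e^(−x/31) dx evaluates to 203.941.
Endpoint term: (f(6) + f(28))/2 = (4.94418 + 11.3473)/2 = 8.14573.
Running total after boundary: 212.087.
k=1: B_{2}/(2)! × [f^{(1)}(28) − f^{(1)}(6)] = 1/12 × (0.0392187 − 0.664540) = -0.0521101.
Running total after k=1: 212.035.
k=2: B_{4}/(4)! × [f^{(3)}(28) − f^{(3)}(6)] = −1/720 × (0.000884224 − 0.00240645) = 2.11421e-06.
Running total after k=2: 212.035.
k=3: B_{6}/(6)! × [f^{(5)}(28) − f^{(5)}(6)] = 1/30240 × (1.79775e-06 − 4.28865e-06) = -8.23711e-11.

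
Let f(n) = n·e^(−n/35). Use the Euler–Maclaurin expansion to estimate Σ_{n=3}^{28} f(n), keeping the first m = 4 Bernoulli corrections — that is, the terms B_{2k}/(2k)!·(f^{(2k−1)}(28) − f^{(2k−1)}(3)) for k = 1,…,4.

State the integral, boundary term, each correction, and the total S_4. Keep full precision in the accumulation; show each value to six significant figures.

The integral term ∫_3^28 x·e^(−x/35) dx = 229.979.
½[f(3) + f(28)] = ½[2.75357 + 12.5812] = 7.66739.
Running total after boundary: 237.646.
k=1: B_{2}/(2)! × [f^{(1)}(28) − f^{(1)}(3)] = 1/12 × (0.0898658 − 0.839183) = -0.0624431.
Running total after k=1: 237.584.
k=2: B_{4}/(4)! × [f^{(3)}(28) − f^{(3)}(3)] = −1/720 × (0.000806958 − 0.00218359) = 1.91199e-06.
Running total after k=2: 237.584.
k=3: B_{6}/(6)! × [f^{(5)}(28) − f^{(5)}(3)] = 1/30240 × (1.25760e-06 − 3.00582e-06) = -5.78116e-11.
Running total after k=3: 237.584.
k=4: B_{8}/(8)! × [f^{(7)}(28) − f^{(7)}(3)] = −1/1209600 × (1.51547e-09 − 3.45234e-09) = 1.60125e-15.

S_4 ≈ 237.584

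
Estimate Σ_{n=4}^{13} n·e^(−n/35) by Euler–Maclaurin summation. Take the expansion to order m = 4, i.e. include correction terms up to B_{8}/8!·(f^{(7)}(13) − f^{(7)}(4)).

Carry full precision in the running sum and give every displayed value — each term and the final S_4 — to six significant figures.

Integral: ∫_4^13 x·e^(−x/35) dx = 58.8071.
½[f(4) + f(13)] = ½[3.56801 + 8.96673] = 6.26737.
Integral + boundary = 65.0745.
Order-1 term: 1/12 · (0.433556 − 0.790060) = -0.0297086.
After k=1: 65.0447.
Order-2 term: −1/720 · (0.00148004 − 0.00210128) = 8.62827e-07.
After k=2: 65.0447.
Order-3 term: 1/30240 · (2.12748e-06 − 2.90417e-06) = -2.56842e-11.
After k=3: 65.0447.
Order-4 term: −1/1209600 · (2.48715e-09 − 3.34124e-09) = 7.06088e-16.

S_4 ≈ 65.0447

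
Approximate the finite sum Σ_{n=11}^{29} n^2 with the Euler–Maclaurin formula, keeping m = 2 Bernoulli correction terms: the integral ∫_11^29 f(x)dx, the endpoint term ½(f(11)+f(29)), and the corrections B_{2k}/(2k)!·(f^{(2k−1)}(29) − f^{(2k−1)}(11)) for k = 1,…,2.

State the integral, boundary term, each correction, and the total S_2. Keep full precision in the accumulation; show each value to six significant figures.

S_2 ≈ 8170.00

The integral term ∫_11^29 x^2 dx = 7686.00.
Endpoint term: (f(11) + f(29))/2 = (121.000 + 841.000)/2 = 481.000.
So far: 8167.00.
Correction k=1: B_{2}/2! · (f^{(1)}(29) − f^{(1)}(11)) = 1/12 · (58.0000 − 22.0000) = 3.00000.
Running total after k=1: 8170.00.
Correction k=2: B_{4}/4! · (f^{(3)}(29) − f^{(3)}(11)) = −1/720 · (0.00000 − 0.00000) = 0.00000.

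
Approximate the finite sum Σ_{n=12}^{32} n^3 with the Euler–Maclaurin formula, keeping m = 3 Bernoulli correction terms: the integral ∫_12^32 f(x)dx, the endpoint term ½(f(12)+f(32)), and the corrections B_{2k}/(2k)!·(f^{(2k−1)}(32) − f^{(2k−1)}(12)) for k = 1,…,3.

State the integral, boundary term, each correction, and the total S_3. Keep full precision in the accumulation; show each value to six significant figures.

S_3 ≈ 274428

The integral term ∫_12^32 x^3 dx = 256960.
Endpoint term: (f(12) + f(32))/2 = (1728.00 + 32768.0)/2 = 17248.0.
Running total after boundary: 274208.
Correction k=1: B_{2}/2! · (f^{(1)}(32) − f^{(1)}(12)) = 1/12 · (3072.00 − 432.000) = 220.000.
Running total after k=1: 274428.
Correction k=2: B_{4}/4! · (f^{(3)}(32) − f^{(3)}(12)) = −1/720 · (6.00000 − 6.00000) = 0.00000.
Running total after k=2: 274428.
Correction k=3: B_{6}/6! · (f^{(5)}(32) − f^{(5)}(12)) = 1/30240 · (0.00000 − 0.00000) = 0.00000.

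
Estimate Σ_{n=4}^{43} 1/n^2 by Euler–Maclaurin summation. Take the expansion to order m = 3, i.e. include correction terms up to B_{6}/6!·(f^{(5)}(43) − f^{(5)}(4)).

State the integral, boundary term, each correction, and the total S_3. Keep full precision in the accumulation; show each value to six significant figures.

S_3 ≈ 0.260836

The integral term ∫_4^43 1/x^2 dx = 0.226744.
Endpoint term: (f(4) + f(43))/2 = (0.0625000 + 0.000540833)/2 = 0.0315204.
Integral + boundary = 0.258265.
Order-1 term: 1/12 · (-2.51550e-05 − (-0.0312500)) = 0.00260207.
Running total after k=1: 0.260867.
Order-2 term: −1/720 · (-1.63256e-07 − (-0.0234375)) = -3.25519e-05.
Running total after k=2: 0.260834.
Order-3 term: 1/30240 · (-2.64883e-09 − (-0.0439453)) = 1.45322e-06.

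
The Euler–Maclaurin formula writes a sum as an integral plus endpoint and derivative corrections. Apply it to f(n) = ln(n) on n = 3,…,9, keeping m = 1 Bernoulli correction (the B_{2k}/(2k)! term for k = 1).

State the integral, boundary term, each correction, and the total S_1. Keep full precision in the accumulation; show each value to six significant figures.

S_1 ≈ 12.1086

The integral term ∫_3^9 ln(x) dx = 10.4792.
Endpoint term: (f(3) + f(9))/2 = (1.09861 + 2.19722)/2 = 1.64792.
Running total after boundary: 12.1271.
k=1: B_{2}/(2)! × [f^{(1)}(9) − f^{(1)}(3)] = 1/12 × (0.111111 − 0.333333) = -0.0185185.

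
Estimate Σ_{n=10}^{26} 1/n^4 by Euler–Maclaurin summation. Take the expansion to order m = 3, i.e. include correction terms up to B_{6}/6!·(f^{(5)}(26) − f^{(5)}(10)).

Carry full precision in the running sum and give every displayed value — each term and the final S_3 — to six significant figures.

S_3 ≈ 0.000368751

Integral: ∫_10^26 1/x^4 dx = 0.000314368.
Endpoint term: (f(10) + f(26))/2 = (0.000100000 + 2.18830e-06)/2 = 5.10941e-05.
Running total after boundary: 0.000365462.
Correction k=1: B_{2}/2! · (f^{(1)}(26) − f^{(1)}(10)) = 1/12 · (-3.36661e-07 − (-4.00000e-05)) = 3.30528e-06.
Partial sum through k=1: 0.000368768.
Correction k=2: B_{4}/4! · (f^{(3)}(26) − f^{(3)}(10)) = −1/720 · (-1.49406e-08 − (-1.20000e-05)) = -1.66459e-08.
Partial sum through k=2: 0.000368751.
Correction k=3: B_{6}/6! · (f^{(5)}(26) − f^{(5)}(10)) = 1/30240 · (-1.23768e-09 − (-6.72000e-06)) = 2.22181e-10.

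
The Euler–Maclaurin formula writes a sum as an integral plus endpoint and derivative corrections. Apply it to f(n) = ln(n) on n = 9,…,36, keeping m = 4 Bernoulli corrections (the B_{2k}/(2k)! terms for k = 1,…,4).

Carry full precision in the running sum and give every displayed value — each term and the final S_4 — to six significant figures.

S_4 ≈ 85.1151

Integral: ∫_9^36 ln(x) dx = 82.2317.
Boundary: ½(f(9) + f(36)) = ½(2.19722 + 3.58352) = 2.89037.
So far: 85.1220.
Order-1 term: 1/12 · (0.0277778 − 0.111111) = -0.00694444.
Running total after k=1: 85.1151.
Order-2 term: −1/720 · (4.28669e-05 − 0.00274348) = 3.75086e-06.
Running total after k=2: 85.1151.
Order-3 term: 1/30240 · (3.96916e-07 − 0.000406442) = -1.34274e-08.
Running total after k=3: 85.1151.
Order-4 term: −1/1209600 · (9.18787e-09 − 0.000150534) = 1.24442e-10.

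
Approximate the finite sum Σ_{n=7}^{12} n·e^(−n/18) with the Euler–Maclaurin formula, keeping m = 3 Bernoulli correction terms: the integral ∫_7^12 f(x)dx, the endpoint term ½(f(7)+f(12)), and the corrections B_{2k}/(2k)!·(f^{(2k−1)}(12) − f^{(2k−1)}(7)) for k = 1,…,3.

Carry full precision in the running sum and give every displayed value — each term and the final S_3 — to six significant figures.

The integral term ∫_7^12 x·e^(−x/18) dx = 27.7691.
Boundary: ½(f(7) + f(12)) = ½(4.74467 + 6.16101) = 5.45284.
So far: 33.2219.
Correction k=1: B_{2}/2! · (f^{(1)}(12) − f^{(1)}(7)) = 1/12 · (0.171139 − 0.414217) = -0.0202565.
After k=1: 33.2016.
Correction k=2: B_{4}/4! · (f^{(3)}(12) − f^{(3)}(7)) = −1/720 · (0.00369745 − 0.00546246) = 2.45140e-06.
After k=2: 33.2016.
Correction k=3: B_{6}/6! · (f^{(5)}(12) − f^{(5)}(7)) = 1/30240 · (2.11935e-05 − 2.97730e-05) = -2.83716e-10.

S_3 ≈ 33.2016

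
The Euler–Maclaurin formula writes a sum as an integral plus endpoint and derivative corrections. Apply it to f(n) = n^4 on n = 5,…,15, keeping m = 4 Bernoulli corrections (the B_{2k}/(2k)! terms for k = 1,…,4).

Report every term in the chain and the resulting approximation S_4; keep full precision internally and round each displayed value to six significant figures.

S_4 ≈ 177958

The integral term ∫_5^15 x^4 dx = 151250.
Endpoint term: (f(5) + f(15))/2 = (625.000 + 50625.0)/2 = 25625.0.
Integral + boundary = 176875.
k=1: B_{2}/(2)! × [f^{(1)}(15) − f^{(1)}(5)] = 1/12 × (13500.0 − 500.000) = 1083.33.
Partial sum through k=1: 177958.
k=2: B_{4}/(4)! × [f^{(3)}(15) − f^{(3)}(5)] = −1/720 × (360.000 − 120.000) = -0.333333.
Partial sum through k=2: 177958.
k=3: B_{6}/(6)! × [f^{(5)}(15) − f^{(5)}(5)] = 1/30240 × (0.00000 − 0.00000) = 0.00000.
Partial sum through k=3: 177958.
k=4: B_{8}/(8)! × [f^{(7)}(15) − f^{(7)}(5)] = −1/1209600 × (0.00000 − 0.00000) = 0.00000.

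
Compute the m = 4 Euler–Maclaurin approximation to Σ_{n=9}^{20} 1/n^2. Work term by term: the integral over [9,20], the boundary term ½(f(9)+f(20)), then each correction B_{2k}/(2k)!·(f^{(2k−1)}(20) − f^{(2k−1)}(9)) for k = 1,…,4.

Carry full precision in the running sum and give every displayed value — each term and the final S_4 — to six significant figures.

Integral: ∫_9^20 1/x^2 dx = 0.0611111.
Endpoint term: (f(9) + f(20))/2 = (0.0123457 + 0.00250000)/2 = 0.00742284.
So far: 0.0685340.
k=1: B_{2}/(2)! × [f^{(1)}(20) − f^{(1)}(9)] = 1/12 × (-0.000250000 − (-0.00274348)) = 0.000207790.
Running total after k=1: 0.0687417.
k=2: B_{4}/(4)! × [f^{(3)}(20) − f^{(3)}(9)] = −1/720 × (-7.50000e-06 − (-0.000406442)) = -5.54086e-07.
Running total after k=2: 0.0687412.
k=3: B_{6}/(6)! × [f^{(5)}(20) − f^{(5)}(9)] = 1/30240 × (-5.62500e-07 − (-0.000150534)) = 4.95938e-09.
Running total after k=3: 0.0687412.
k=4: B_{8}/(8)! × [f^{(7)}(20) − f^{(7)}(9)] = −1/1209600 × (-7.87500e-08 − (-0.000104073)) = -8.59741e-11.

S_4 ≈ 0.0687412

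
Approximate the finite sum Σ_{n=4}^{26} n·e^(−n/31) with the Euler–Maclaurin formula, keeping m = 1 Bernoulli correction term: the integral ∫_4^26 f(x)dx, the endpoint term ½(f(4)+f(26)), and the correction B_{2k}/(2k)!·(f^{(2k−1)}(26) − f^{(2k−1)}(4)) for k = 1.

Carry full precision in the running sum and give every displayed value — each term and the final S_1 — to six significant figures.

∫_4^26 x·e^(−x/31) dx evaluates to 189.839.
Endpoint term: (f(4) + f(26))/2 = (3.51578 + 11.2390)/2 = 7.37737.
So far: 197.216.
Order-1 term: 1/12 · (0.0697206 − 0.765533) = -0.0579844.

S_1 ≈ 197.158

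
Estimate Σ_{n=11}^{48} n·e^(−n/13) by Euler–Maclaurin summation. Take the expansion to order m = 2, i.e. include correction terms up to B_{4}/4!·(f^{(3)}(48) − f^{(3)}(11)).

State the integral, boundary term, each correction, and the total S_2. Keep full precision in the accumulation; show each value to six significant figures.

The integral term ∫_11^48 x·e^(−x/13) dx = 114.110.
½[f(11) + f(48)] = ½[4.71968 + 1.19589] = 2.95779.
So far: 117.068.
Order-1 term: 1/12 · (-0.0670773 − 0.0660095) = -0.0110906.
Partial sum through k=1: 117.057.
Order-2 term: −1/720 · (-0.000102062 − 0.00546825) = 7.73654e-06.

S_2 ≈ 117.057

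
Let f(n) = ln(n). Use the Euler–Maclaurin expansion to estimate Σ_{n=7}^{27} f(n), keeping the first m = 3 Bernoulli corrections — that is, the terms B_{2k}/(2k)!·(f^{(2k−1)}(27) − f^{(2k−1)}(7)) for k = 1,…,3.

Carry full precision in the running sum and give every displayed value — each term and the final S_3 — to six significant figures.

S_3 ≈ 57.9783

∫_7^27 ln(x) dx evaluates to 55.3662.
Boundary: ½(f(7) + f(27)) = ½(1.94591 + 3.29584) = 2.62087.
So far: 57.9871.
Correction k=1: B_{2}/2! · (f^{(1)}(27) − f^{(1)}(7)) = 1/12 · (0.0370370 − 0.142857) = -0.00881834.
Partial sum through k=1: 57.9783.
Correction k=2: B_{4}/4! · (f^{(3)}(27) − f^{(3)}(7)) = −1/720 · (0.000101611 − 0.00583090) = 7.95735e-06.
Partial sum through k=2: 57.9783.
Correction k=3: B_{6}/6! · (f^{(5)}(27) − f^{(5)}(7)) = 1/30240 · (1.67260e-06 − 0.00142798) = -4.71661e-08.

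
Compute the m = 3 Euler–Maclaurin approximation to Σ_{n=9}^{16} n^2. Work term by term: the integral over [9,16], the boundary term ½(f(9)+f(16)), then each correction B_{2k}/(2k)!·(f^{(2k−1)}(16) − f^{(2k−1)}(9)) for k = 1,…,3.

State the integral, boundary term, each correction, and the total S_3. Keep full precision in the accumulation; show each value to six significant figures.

S_3 ≈ 1292.00

Integral: ∫_9^16 x^2 dx = 1122.33.
½[f(9) + f(16)] = ½[81.0000 + 256.000] = 168.500.
So far: 1290.83.
Correction k=1: B_{2}/2! · (f^{(1)}(16) − f^{(1)}(9)) = 1/12 · (32.0000 − 18.0000) = 1.16667.
After k=1: 1292.00.
Correction k=2: B_{4}/4! · (f^{(3)}(16) − f^{(3)}(9)) = −1/720 · (0.00000 − 0.00000) = 0.00000.
After k=2: 1292.00.
Correction k=3: B_{6}/6! · (f^{(5)}(16) − f^{(5)}(9)) = 1/30240 · (0.00000 − 0.00000) = 0.00000.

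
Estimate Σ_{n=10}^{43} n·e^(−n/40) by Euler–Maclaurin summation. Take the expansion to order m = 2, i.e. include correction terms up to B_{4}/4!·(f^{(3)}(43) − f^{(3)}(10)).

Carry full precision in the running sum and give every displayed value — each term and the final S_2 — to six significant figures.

S_2 ≈ 435.674

Integral: ∫_10^43 x·e^(−x/40) dx = 424.493.
Endpoint term: (f(10) + f(43))/2 = (7.78801 + 14.6758)/2 = 11.2319.
So far: 435.725.
Order-1 term: 1/12 · (-0.0255973 − 0.584101) = -0.0508082.
After k=1: 435.674.
Order-2 term: −1/720 · (0.000410624 − 0.00133856) = 1.28881e-06.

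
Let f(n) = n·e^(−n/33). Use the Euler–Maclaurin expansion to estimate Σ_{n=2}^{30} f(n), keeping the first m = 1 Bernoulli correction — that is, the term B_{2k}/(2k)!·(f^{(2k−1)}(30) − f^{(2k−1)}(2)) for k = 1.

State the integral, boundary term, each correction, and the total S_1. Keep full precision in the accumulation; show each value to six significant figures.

Integral: ∫_2^30 x·e^(−x/33) dx = 249.470.
Boundary: ½(f(2) + f(30)) = ½(1.88239 + 12.0867) = 6.98455.
Integral + boundary = 256.455.
k=1: B_{2}/(2)! × [f^{(1)}(30) − f^{(1)}(2)] = 1/12 × (0.0366264 − 0.884152) = -0.0706271.

S_1 ≈ 256.384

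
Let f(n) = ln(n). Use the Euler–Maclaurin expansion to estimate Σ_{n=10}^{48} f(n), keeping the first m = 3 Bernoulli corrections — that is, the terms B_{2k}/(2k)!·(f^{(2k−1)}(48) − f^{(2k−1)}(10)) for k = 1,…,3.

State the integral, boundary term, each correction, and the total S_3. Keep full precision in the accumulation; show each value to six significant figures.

S_3 ≈ 127.872

The integral term ∫_10^48 ln(x) dx = 124.792.
½[f(10) + f(48)] = ½[2.30259 + 3.87120] = 3.08689.
Integral + boundary = 127.879.
k=1: B_{2}/(2)! × [f^{(1)}(48) − f^{(1)}(10)] = 1/12 × (0.0208333 − 0.100000) = -0.00659722.
Running total after k=1: 127.872.
k=2: B_{4}/(4)! × [f^{(3)}(48) − f^{(3)}(10)] = −1/720 × (1.80845e-05 − 0.00200000) = 2.75266e-06.
Running total after k=2: 127.872.
k=3: B_{6}/(6)! × [f^{(5)}(48) − f^{(5)}(10)] = 1/30240 × (9.41901e-08 − 0.000240000) = -7.93339e-09.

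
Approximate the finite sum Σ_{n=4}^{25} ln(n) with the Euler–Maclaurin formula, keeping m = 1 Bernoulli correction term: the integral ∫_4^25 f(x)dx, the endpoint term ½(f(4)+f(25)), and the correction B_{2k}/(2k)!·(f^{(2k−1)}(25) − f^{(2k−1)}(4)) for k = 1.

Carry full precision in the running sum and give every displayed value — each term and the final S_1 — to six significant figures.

Integral: ∫_4^25 ln(x) dx = 53.9267.
½[f(4) + f(25)] = ½[1.38629 + 3.21888] = 2.30259.
So far: 56.2293.
Order-1 term: 1/12 · (0.0400000 − 0.250000) = -0.0175000.

S_1 ≈ 56.2118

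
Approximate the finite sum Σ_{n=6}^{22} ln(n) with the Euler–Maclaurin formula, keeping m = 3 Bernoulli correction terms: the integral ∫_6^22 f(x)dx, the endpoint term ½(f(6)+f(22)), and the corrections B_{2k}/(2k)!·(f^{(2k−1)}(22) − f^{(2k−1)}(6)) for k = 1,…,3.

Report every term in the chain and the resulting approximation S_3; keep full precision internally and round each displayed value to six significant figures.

∫_6^22 ln(x) dx evaluates to 41.2524.
Endpoint term: (f(6) + f(22))/2 = (1.79176 + 3.09104)/2 = 2.44140.
Integral + boundary = 43.6938.
Correction k=1: B_{2}/2! · (f^{(1)}(22) − f^{(1)}(6)) = 1/12 · (0.0454545 − 0.166667) = -0.0101010.
After k=1: 43.6837.
Correction k=2: B_{4}/4! · (f^{(3)}(22) − f^{(3)}(6)) = −1/720 · (0.000187829 − 0.00925926) = 1.25992e-05.
After k=2: 43.6837.
Correction k=3: B_{6}/6! · (f^{(5)}(22) − f^{(5)}(6)) = 1/30240 · (4.65691e-06 − 0.00308642) = -1.01910e-07.

S_3 ≈ 43.6837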